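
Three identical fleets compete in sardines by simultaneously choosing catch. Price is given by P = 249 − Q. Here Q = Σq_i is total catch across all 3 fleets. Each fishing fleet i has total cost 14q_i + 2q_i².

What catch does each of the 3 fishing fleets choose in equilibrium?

A representative fishing fleet's profit is π_i = q_i(249 − Q) − 14q_i − 2q_i², with Q = q_i + Σ_{j≠i} q_j.
First-order condition: 235 − 6q_i − Σ_{j≠i} q_j = 0.
Imposing symmetry (q_j = q for all j) turns Σ_{j≠i} q_j into 2q, so 235 = 8q and q = 29.375.

29.375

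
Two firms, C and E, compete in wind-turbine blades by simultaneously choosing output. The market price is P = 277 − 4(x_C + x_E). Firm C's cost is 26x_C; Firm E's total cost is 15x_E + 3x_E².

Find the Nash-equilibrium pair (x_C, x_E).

Firm C's profit: π = x_C(277 − 4(x_C + x_E)) − 26x_C.
∂π/∂x_C = 251 − 8x_C − 4x_E = 0, so x_C = 31.375 − 0.5x_E.
For E: ∂π/∂x_E = 262 − 14x_E − 4x_C = 0 ⇒ x_E = 131/7 − (2/7)x_C.
Plugging x_E into C's best response: x_C = 31.375 − 0.5(131/7 − (2/7)x_C) ⇒ (6/7)x_C = 1233/56, so x_C = 25.6875.
Then x_E = 131/7 − (2/7)·25.6875 = 11.375.

25.6875, 11.375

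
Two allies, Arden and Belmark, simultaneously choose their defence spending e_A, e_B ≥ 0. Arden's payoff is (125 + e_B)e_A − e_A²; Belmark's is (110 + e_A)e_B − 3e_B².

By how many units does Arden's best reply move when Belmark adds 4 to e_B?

2

Expanding Arden's payoff: 125e_A + e_Be_A − e_A².
∂π/∂e_A = 125 + e_B − 2e_A = 0, so e_A = 62.5 + 0.5e_B.
The reaction-function slope is 0.5, so a 4-unit rise in e_B moves e_A by 0.5 × 4 = 2. Arden's best response rises — the actions are strategic complements.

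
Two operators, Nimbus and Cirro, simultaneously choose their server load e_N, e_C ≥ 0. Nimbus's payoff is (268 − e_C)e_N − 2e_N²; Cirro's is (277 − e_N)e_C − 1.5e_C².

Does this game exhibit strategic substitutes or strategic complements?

strategic substitutes

Expanding Nimbus's payoff: 268e_N − e_Ce_N − 2e_N².
∂π/∂e_N = 268 − e_C − 4e_N = 0, so e_N = 67 − 0.25e_C.
The best-response slope de_N/de_C = −0.25 < 0: the reaction function is downward-sloping, so the choices are strategic substitutes.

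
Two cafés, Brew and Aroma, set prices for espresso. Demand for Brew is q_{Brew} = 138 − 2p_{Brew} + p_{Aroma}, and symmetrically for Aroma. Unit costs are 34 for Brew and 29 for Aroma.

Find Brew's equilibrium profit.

Brew's profit: π = (p_{Brew} − 34)(138 − 2p_{Brew} + p_{Aroma}).
∂π/∂p_{Brew} = 206 − 4p_{Brew} + p_{Aroma} = 0 ⇒ p_{Brew} = 51.5 + 0.25p_{Aroma}.
Similarly p_{Aroma} = 49 + 0.25p_{Brew}.
Substituting the second reaction function into the first: p_{Brew} = 51.5 + 0.25(49 + 0.25p_{Brew}), which gives 0.9375p_{Brew} = 63.75 ⇒ p_{Brew} = 68.
Then p_{Aroma} = 49 + 0.25·68 = 66.
q_{Brew} = 138 − 2·68 + 66 = 68.
Profit = (68 − 34)·68 = 2312.

2312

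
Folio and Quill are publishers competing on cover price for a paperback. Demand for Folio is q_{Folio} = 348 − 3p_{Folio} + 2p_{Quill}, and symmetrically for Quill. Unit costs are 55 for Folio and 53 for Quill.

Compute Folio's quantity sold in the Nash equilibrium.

218.625

Folio's profit: π = (p_{Folio} − 55)(348 − 3p_{Folio} + 2p_{Quill}).
∂π/∂p_{Folio} = 513 − 6p_{Folio} + 2p_{Quill} = 0 ⇒ p_{Folio} = 85.5 + (1/3)p_{Quill}.
Similarly p_{Quill} = 84.5 + (1/3)p_{Folio}.
Solving the two reaction functions simultaneously: (1 − (1/3)(1/3))p_{Folio} = 85.5 + (1/3)·84.5, so (8/9)p_{Folio} = 341/3 and p_{Folio} = 127.875.
Then p_{Quill} = 84.5 + (1/3)·127.875 = 127.125.
q_{Folio} = 348 − 3·127.875 + 2·127.125 = 218.625.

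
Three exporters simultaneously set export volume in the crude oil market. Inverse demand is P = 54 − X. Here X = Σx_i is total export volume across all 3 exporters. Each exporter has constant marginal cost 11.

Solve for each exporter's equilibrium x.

A representative exporter's profit is π_i = x_i(54 − X) − 11x_i, with X = x_i + Σ_{j≠i} x_j.
First-order condition: 43 − 2x_i − Σ_{j≠i} x_j = 0.
In a symmetric equilibrium every exporter chooses the same x, so Σ_{j≠i} x_j = 2x. The condition becomes 43 − 4x = 0, giving x = 43/4 = 10.75.

10.75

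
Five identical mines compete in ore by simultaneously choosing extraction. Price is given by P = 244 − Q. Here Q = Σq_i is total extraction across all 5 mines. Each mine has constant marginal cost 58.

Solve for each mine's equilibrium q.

31

A representative mine's profit is π_i = q_i(244 − Q) − 58q_i, with Q = q_i + Σ_{j≠i} q_j.
First-order condition: 186 − 2q_i − Σ_{j≠i} q_j = 0.
Imposing symmetry (q_j = q for all j) turns Σ_{j≠i} q_j into 4q, so 186 = 6q and q = 31.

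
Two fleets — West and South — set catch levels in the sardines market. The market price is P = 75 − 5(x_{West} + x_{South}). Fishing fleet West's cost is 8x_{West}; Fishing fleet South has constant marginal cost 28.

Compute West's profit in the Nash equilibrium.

Fishing fleet West's profit: π = x_{West}(75 − 5(x_{West} + x_{South})) − 8x_{West}.
∂π/∂x_{West} = 67 − 10x_{West} − 5x_{South} = 0, so x_{West} = 6.7 − 0.5x_{South}.
By the same steps for South: x_{South} = 4.7 − 0.5x_{West}.
Solving the two reaction functions simultaneously: (1 − (−0.5)(−0.5))x_{West} = 6.7 − 0.5·4.7, so 0.75x_{West} = 4.35 and x_{West} = 5.8.
Then x_{South} = 4.7 − 0.5·5.8 = 1.8.
Price P = 75 − 5·7.6 = 37.
West's profit: (37 − 8)·5.8 = 168.2.

168.2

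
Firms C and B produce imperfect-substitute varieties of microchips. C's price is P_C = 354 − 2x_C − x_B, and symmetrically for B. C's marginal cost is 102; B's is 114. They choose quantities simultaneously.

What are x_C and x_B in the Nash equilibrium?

51.2, 47.2

Firm C's profit: π = x_C(354 − 2x_C − x_B) − 102x_C.
∂π/∂x_C = 252 − 4x_C − x_B = 0 ⇒ x_C = 63 − 0.25x_B.
Similarly x_B = 60 − 0.25x_C.
Plugging x_B into C's best response: x_C = 63 − 0.25(60 − 0.25x_C) ⇒ 0.9375x_C = 48, so x_C = 51.2.
Then x_B = 60 − 0.25·51.2 = 47.2.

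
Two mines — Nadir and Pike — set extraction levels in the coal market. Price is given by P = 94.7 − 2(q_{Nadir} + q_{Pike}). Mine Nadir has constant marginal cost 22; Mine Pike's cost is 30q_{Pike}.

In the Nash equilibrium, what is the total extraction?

Mine Nadir's profit: π = q_{Nadir}(94.7 − 2(q_{Nadir} + q_{Pike})) − 22q_{Nadir}.
∂π/∂q_{Nadir} = 72.7 − 4q_{Nadir} − 2q_{Pike} = 0, so q_{Nadir} = 18.175 − 0.5q_{Pike}.
By the same steps for Pike: q_{Pike} = 16.175 − 0.5q_{Nadir}.
Substituting the second reaction function into the first: q_{Nadir} = 18.175 − 0.5(16.175 − 0.5q_{Nadir}), which gives 0.75q_{Nadir} = 10.0875 ⇒ q_{Nadir} = 13.45.
Then q_{Pike} = 16.175 − 0.5·13.45 = 9.45.
Total extraction: 13.45 + 9.45 = 22.9.

22.9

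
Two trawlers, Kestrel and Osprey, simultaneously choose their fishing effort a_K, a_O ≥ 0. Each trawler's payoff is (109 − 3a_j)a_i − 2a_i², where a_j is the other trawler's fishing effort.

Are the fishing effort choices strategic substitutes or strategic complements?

strategic substitutes

Kestrel's payoff is (109 − 3a_O)a_K − 2a_K².
∂π/∂a_K = 109 − 3a_O − 4a_K = 0, so a_K = 27.25 − 0.75a_O.
The best-response slope da_K/da_O = −0.75 < 0: the reaction function is downward-sloping, so the choices are strategic substitutes.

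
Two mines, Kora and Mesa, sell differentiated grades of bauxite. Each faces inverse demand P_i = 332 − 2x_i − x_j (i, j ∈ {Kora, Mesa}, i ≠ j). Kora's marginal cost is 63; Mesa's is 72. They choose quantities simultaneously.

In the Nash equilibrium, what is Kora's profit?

Mine Kora's profit: π = x_{Kora}(332 − 2x_{Kora} − x_{Mesa}) − 63x_{Kora}.
∂π/∂x_{Kora} = 269 − 4x_{Kora} − x_{Mesa} = 0 ⇒ x_{Kora} = 67.25 − 0.25x_{Mesa}.
Similarly x_{Mesa} = 65 − 0.25x_{Kora}.
Solving the two reaction functions simultaneously: (1 − (−0.25)(−0.25))x_{Kora} = 67.25 − 0.25·65, so 0.9375x_{Kora} = 51 and x_{Kora} = 54.4.
Then x_{Mesa} = 65 − 0.25·54.4 = 51.4.
P_{Kora} = 332 − 2·54.4 − 51.4 = 171.8.
Profit = (171.8 − 63)·54.4 = 5918.72.

5918.72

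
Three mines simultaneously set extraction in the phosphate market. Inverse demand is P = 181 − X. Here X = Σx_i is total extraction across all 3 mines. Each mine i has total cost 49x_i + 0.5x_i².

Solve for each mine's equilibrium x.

A representative mine's profit is π_i = x_i(181 − X) − 49x_i − 0.5x_i², with X = x_i + Σ_{j≠i} x_j.
First-order condition: 132 − 3x_i − Σ_{j≠i} x_j = 0.
In a symmetric equilibrium every mine chooses the same x, so Σ_{j≠i} x_j = 2x. The condition becomes 132 − 5x = 0, giving x = 132/5 = 26.4.

26.4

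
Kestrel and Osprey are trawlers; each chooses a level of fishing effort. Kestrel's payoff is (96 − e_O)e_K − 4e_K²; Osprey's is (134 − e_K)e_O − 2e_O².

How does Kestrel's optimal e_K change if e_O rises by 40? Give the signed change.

Expanding Kestrel's payoff: 96e_K − e_Oe_K − 4e_K².
∂π/∂e_K = 96 − e_O − 8e_K = 0, so e_K = 12 − 0.125e_O.
The reaction-function slope is −0.125, so a 40-unit rise in e_O moves e_K by −0.125 × 40 = −5. Kestrel's best response falls — the actions are strategic substitutes.

-5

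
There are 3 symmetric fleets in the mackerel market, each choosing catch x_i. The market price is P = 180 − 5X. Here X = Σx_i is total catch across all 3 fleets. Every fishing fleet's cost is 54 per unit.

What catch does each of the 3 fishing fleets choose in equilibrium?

6.3

A representative fishing fleet's profit is π_i = x_i(180 − 5X) − 54x_i, with X = x_i + Σ_{j≠i} x_j.
First-order condition: 126 − 10x_i − 5Σ_{j≠i} x_j = 0.
With identical fishing fleets, set every x_j = x: then 126 − 10x − 10x = 0, i.e. x = 126/20 = 6.3.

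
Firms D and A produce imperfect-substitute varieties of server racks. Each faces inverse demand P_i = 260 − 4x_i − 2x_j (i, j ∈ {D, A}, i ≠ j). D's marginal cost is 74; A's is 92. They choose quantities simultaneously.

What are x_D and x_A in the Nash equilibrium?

Firm D's profit: π = x_D(260 − 4x_D − 2x_A) − 74x_D.
∂π/∂x_D = 186 − 8x_D − 2x_A = 0 ⇒ x_D = 23.25 − 0.25x_A.
Similarly x_A = 21 − 0.25x_D.
Substituting the second reaction function into the first: x_D = 23.25 − 0.25(21 − 0.25x_D), which gives 0.9375x_D = 18 ⇒ x_D = 19.2.
Then x_A = 21 − 0.25·19.2 = 16.2.

19.2, 16.2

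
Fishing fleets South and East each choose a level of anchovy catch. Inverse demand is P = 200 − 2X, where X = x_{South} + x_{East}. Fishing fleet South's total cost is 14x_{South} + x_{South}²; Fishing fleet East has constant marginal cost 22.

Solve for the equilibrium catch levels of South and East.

Fishing fleet South's profit: π = x_{South}(200 − 2(x_{South} + x_{East})) − 14x_{South} − x_{South}².
∂π/∂x_{South} = 186 − 6x_{South} − 2x_{East} = 0, so x_{South} = 31 − (1/3)x_{East}.
For East: ∂π/∂x_{East} = 178 − 4x_{East} − 2x_{South} = 0 ⇒ x_{East} = 44.5 − 0.5x_{South}.
Solving the two reaction functions simultaneously: (1 − (−1/3)(−0.5))x_{South} = 31 − (1/3)·44.5, so (5/6)x_{South} = 97/6 and x_{South} = 19.4.
Then x_{East} = 44.5 − 0.5·19.4 = 34.8.

19.4, 34.8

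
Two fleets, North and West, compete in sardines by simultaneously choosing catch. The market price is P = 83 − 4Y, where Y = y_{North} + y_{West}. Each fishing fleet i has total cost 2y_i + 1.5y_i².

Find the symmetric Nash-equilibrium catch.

5.4

Fishing fleet North's profit: π = y_{North}(83 − 4(y_{North} + y_{West})) − 2y_{North} − 1.5y_{North}².
∂π/∂y_{North} = 81 − 11y_{North} − 4y_{West} = 0, so y_{North} = 81/11 − (4/11)y_{West}.
The game is symmetric, so in equilibrium y_{West} = y_{North}: the reaction function gives (15/11)y_{North} = 81/11, hence y_{North} = 5.4.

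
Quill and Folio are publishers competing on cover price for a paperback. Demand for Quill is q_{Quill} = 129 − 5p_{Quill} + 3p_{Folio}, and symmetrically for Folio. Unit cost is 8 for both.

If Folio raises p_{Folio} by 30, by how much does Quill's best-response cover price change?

9

Quill's profit: π = (p_{Quill} − 8)(129 − 5p_{Quill} + 3p_{Folio}).
∂π/∂p_{Quill} = 169 − 10p_{Quill} + 3p_{Folio} = 0 ⇒ p_{Quill} = 16.9 + 0.3p_{Folio}.
The reaction-function slope is 0.3, so a 30-unit rise in p_{Folio} moves p_{Quill} by 0.3 × 30 = 9. Quill's best response rises — the actions are strategic complements.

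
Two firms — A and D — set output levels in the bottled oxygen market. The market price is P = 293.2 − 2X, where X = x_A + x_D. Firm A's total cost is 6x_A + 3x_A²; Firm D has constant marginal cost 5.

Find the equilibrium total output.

80

Firm A's profit: π = x_A(293.2 − 2(x_A + x_D)) − 6x_A − 3x_A².
∂π/∂x_A = 287.2 − 10x_A − 2x_D = 0, so x_A = 28.72 − 0.2x_D.
For D: ∂π/∂x_D = 288.2 − 4x_D − 2x_A = 0 ⇒ x_D = 72.05 − 0.5x_A.
Solving the two reaction functions simultaneously: (1 − (−0.2)(−0.5))x_A = 28.72 − 0.2·72.05, so 0.9x_A = 14.31 and x_A = 15.9.
Then x_D = 72.05 − 0.5·15.9 = 64.1.
Total output: 15.9 + 64.1 = 80.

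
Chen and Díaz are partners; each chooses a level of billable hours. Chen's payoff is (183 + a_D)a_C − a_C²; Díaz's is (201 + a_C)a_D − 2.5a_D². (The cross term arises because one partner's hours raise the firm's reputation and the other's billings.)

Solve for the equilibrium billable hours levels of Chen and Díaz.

124, 65

Expanding Chen's payoff: 183a_C + a_Da_C − a_C².
∂π/∂a_C = 183 + a_D − 2a_C = 0, so a_C = 91.5 + 0.5a_D.
Likewise for Díaz: a_D = 40.2 + 0.2a_C.
Plugging a_D into Chen's best response: a_C = 91.5 + 0.5(40.2 + 0.2a_C) ⇒ 0.9a_C = 111.6, so a_C = 124.
Then a_D = 40.2 + 0.2·124 = 65.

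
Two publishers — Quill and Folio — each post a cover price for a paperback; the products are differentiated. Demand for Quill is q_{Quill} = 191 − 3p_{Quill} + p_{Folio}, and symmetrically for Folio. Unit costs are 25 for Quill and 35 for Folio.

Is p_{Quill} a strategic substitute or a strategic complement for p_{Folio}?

Quill's profit: π = (p_{Quill} − 25)(191 − 3p_{Quill} + p_{Folio}).
∂π/∂p_{Quill} = 266 − 6p_{Quill} + p_{Folio} = 0 ⇒ p_{Quill} = 133/3 + (1/6)p_{Folio}.
The best-response slope dp_{Quill}/dp_{Folio} = 1/6 > 0: the reaction function is upward-sloping, so the choices are strategic complements.

strategic complements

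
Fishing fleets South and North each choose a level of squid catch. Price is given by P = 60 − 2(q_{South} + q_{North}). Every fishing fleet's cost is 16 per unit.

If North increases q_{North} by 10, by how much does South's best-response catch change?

Fishing fleet South's profit: π = q_{South}(60 − 2(q_{South} + q_{North})) − 16q_{South}.
∂π/∂q_{South} = 44 − 4q_{South} − 2q_{North} = 0, so q_{South} = 11 − 0.5q_{North}.
The reaction-function slope is −0.5, so a 10-unit rise in q_{North} moves q_{South} by −0.5 × 10 = −5. South's best response falls — the actions are strategic substitutes.

-5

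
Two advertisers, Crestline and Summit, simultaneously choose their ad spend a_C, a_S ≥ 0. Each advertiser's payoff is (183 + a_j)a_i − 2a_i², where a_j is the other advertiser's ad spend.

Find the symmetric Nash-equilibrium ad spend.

61

Crestline's payoff is (183 + a_S)a_C − 2a_C².
∂π/∂a_C = 183 + a_S − 4a_C = 0, so a_C = 45.75 + 0.25a_S.
Setting a_C = a_S in the reaction function: a_C = 45.75 + 0.25a_C, so a_C = 45.75 / 0.75 = 61.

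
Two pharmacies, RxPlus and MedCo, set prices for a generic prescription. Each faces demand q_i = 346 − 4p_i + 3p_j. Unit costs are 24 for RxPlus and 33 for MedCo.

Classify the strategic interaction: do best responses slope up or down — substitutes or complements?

strategic complements

RxPlus's profit: π = (p_{RxPlus} − 24)(346 − 4p_{RxPlus} + 3p_{MedCo}).
∂π/∂p_{RxPlus} = 442 − 8p_{RxPlus} + 3p_{MedCo} = 0 ⇒ p_{RxPlus} = 55.25 + 0.375p_{MedCo}.
The best-response slope dp_{RxPlus}/dp_{MedCo} = 0.375 > 0: the reaction function is upward-sloping, so the choices are strategic complements.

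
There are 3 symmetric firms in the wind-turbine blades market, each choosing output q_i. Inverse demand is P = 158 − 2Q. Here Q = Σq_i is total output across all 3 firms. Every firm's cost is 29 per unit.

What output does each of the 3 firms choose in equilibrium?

A representative firm's profit is π_i = q_i(158 − 2Q) − 29q_i, with Q = q_i + Σ_{j≠i} q_j.
First-order condition: 129 − 4q_i − 2Σ_{j≠i} q_j = 0.
Imposing symmetry (q_j = q for all j) turns Σ_{j≠i} q_j into 2q, so 129 = 8q and q = 16.125.

16.125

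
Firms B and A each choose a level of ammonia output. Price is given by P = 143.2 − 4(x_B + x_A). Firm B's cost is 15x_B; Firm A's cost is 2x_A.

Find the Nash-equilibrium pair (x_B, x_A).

9.6, 12.85

Firm B's profit: π = x_B(143.2 − 4(x_B + x_A)) − 15x_B.
∂π/∂x_B = 128.2 − 8x_B − 4x_A = 0, so x_B = 16.025 − 0.5x_A.
By the same steps for A: x_A = 17.65 − 0.5x_B.
Solving the two reaction functions simultaneously: (1 − (−0.5)(−0.5))x_B = 16.025 − 0.5·17.65, so 0.75x_B = 7.2 and x_B = 9.6.
Then x_A = 17.65 − 0.5·9.6 = 12.85.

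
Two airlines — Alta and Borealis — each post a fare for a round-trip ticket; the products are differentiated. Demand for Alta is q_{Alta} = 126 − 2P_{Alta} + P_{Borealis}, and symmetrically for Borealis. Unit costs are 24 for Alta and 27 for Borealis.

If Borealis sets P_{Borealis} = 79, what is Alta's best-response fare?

Alta's profit: π = (P_{Alta} − 24)(126 − 2P_{Alta} + P_{Borealis}).
∂π/∂P_{Alta} = 174 − 4P_{Alta} + P_{Borealis} = 0 ⇒ P_{Alta} = 43.5 + 0.25P_{Borealis}.
At P_{Borealis} = 79: P_{Alta} = 43.5 + 0.25·79 = 63.25.

63.25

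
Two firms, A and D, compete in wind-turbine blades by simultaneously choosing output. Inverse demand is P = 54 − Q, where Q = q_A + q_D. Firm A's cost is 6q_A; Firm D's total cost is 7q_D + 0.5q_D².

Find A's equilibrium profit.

Firm A's profit: π = q_A(54 − (q_A + q_D)) − 6q_A.
∂π/∂q_A = 48 − 2q_A − q_D = 0, so q_A = 24 − 0.5q_D.
For D: ∂π/∂q_D = 47 − 3q_D − q_A = 0 ⇒ q_D = 47/3 − (1/3)q_A.
Plugging q_D into A's best response: q_A = 24 − 0.5(47/3 − (1/3)q_A) ⇒ (5/6)q_A = 97/6, so q_A = 19.4.
Then q_D = 47/3 − (1/3)·19.4 = 9.2.
Price P = 54 − 28.6 = 25.4.
A's profit: (25.4 − 6)·19.4 = 376.36.

376.36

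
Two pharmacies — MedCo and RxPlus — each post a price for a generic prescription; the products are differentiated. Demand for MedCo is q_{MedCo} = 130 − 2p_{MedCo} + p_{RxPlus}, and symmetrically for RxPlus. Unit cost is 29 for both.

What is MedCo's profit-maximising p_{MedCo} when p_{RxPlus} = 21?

MedCo's profit: π = (p_{MedCo} − 29)(130 − 2p_{MedCo} + p_{RxPlus}).
∂π/∂p_{MedCo} = 188 − 4p_{MedCo} + p_{RxPlus} = 0 ⇒ p_{MedCo} = 47 + 0.25p_{RxPlus}.
At p_{RxPlus} = 21: p_{MedCo} = 47 + 0.25·21 = 52.25.

52.25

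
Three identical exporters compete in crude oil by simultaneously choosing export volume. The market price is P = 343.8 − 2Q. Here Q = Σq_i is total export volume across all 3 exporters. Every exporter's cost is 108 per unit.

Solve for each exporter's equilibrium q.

29.475

A representative exporter's profit is π_i = q_i(343.8 − 2Q) − 108q_i, with Q = q_i + Σ_{j≠i} q_j.
First-order condition: 235.8 − 4q_i − 2Σ_{j≠i} q_j = 0.
With identical exporters, set every q_j = q: then 235.8 − 4q − 4q = 0, i.e. q = 235.8/8 = 29.475.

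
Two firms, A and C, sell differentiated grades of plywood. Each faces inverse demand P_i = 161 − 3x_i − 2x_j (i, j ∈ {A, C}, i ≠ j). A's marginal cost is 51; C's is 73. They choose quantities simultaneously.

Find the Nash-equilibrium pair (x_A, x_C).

Firm A's profit: π = x_A(161 − 3x_A − 2x_C) − 51x_A.
∂π/∂x_A = 110 − 6x_A − 2x_C = 0 ⇒ x_A = 55/3 − (1/3)x_C.
Similarly x_C = 44/3 − (1/3)x_A.
Solving the two reaction functions simultaneously: (1 − (−1/3)(−1/3))x_A = 55/3 − (1/3)·(44/3), so (8/9)x_A = 121/9 and x_A = 15.125.
Then x_C = 44/3 − (1/3)·15.125 = 9.625.

15.125, 9.625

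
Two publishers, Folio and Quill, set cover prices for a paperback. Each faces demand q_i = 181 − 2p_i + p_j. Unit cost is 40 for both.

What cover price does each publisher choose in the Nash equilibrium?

Folio's profit: π = (p_{Folio} − 40)(181 − 2p_{Folio} + p_{Quill}).
∂π/∂p_{Folio} = 261 − 4p_{Folio} + p_{Quill} = 0 ⇒ p_{Folio} = 65.25 + 0.25p_{Quill}.
Setting p_{Folio} = p_{Quill} in the reaction function: p_{Folio} = 65.25 + 0.25p_{Folio}, so p_{Folio} = 65.25 / 0.75 = 87.

87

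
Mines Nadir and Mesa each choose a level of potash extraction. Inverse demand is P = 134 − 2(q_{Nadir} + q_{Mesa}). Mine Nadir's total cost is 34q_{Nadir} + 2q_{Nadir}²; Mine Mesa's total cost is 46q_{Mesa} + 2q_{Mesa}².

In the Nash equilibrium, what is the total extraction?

18.8

Mine Nadir's profit: π = q_{Nadir}(134 − 2(q_{Nadir} + q_{Mesa})) − 34q_{Nadir} − 2q_{Nadir}².
∂π/∂q_{Nadir} = 100 − 8q_{Nadir} − 2q_{Mesa} = 0, so q_{Nadir} = 12.5 − 0.25q_{Mesa}.
By the same steps for Mesa: q_{Mesa} = 11 − 0.25q_{Nadir}.
Solving the two reaction functions simultaneously: (1 − (−0.25)(−0.25))q_{Nadir} = 12.5 − 0.25·11, so 0.9375q_{Nadir} = 9.75 and q_{Nadir} = 10.4.
Then q_{Mesa} = 11 − 0.25·10.4 = 8.4.
Total extraction: 10.4 + 8.4 = 18.8.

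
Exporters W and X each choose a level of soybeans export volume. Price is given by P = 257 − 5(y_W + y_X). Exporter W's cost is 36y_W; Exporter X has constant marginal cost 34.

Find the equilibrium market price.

Exporter W's profit: π = y_W(257 − 5(y_W + y_X)) − 36y_W.
∂π/∂y_W = 221 − 10y_W − 5y_X = 0, so y_W = 22.1 − 0.5y_X.
By the same steps for X: y_X = 22.3 − 0.5y_W.
Plugging y_X into W's best response: y_W = 22.1 − 0.5(22.3 − 0.5y_W) ⇒ 0.75y_W = 10.95, so y_W = 14.6.
Then y_X = 22.3 − 0.5·14.6 = 15.
Equilibrium price: P = 257 − 5·29.6 = 109.

109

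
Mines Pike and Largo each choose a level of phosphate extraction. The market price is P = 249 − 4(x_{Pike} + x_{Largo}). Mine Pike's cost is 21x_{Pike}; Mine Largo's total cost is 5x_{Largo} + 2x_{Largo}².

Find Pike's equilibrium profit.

1936

Mine Pike's profit: π = x_{Pike}(249 − 4(x_{Pike} + x_{Largo})) − 21x_{Pike}.
∂π/∂x_{Pike} = 228 − 8x_{Pike} − 4x_{Largo} = 0, so x_{Pike} = 28.5 − 0.5x_{Largo}.
For Largo: ∂π/∂x_{Largo} = 244 − 12x_{Largo} − 4x_{Pike} = 0 ⇒ x_{Largo} = 61/3 − (1/3)x_{Pike}.
Substituting the second reaction function into the first: x_{Pike} = 28.5 − 0.5(61/3 − (1/3)x_{Pike}), which gives (5/6)x_{Pike} = 55/3 ⇒ x_{Pike} = 22.
Then x_{Largo} = 61/3 − (1/3)·22 = 13.
Price P = 249 − 4·35 = 109.
Pike's profit: (109 − 21)·22 = 1936.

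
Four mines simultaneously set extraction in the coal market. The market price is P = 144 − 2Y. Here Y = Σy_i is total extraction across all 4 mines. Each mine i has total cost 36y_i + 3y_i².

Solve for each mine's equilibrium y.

6.75

A representative mine's profit is π_i = y_i(144 − 2Y) − 36y_i − 3y_i², with Y = y_i + Σ_{j≠i} y_j.
First-order condition: 108 − 10y_i − 2Σ_{j≠i} y_j = 0.
In a symmetric equilibrium every mine chooses the same y, so Σ_{j≠i} y_j = 3y. The condition becomes 108 − 16y = 0, giving y = 108/16 = 6.75.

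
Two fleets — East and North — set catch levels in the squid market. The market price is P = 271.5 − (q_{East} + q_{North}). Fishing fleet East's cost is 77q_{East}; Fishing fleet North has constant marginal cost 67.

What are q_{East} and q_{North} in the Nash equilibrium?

Fishing fleet East's profit: π = q_{East}(271.5 − (q_{East} + q_{North})) − 77q_{East}.
∂π/∂q_{East} = 194.5 − 2q_{East} − q_{North} = 0, so q_{East} = 97.25 − 0.5q_{North}.
By the same steps for North: q_{North} = 102.25 − 0.5q_{East}.
Substituting the second reaction function into the first: q_{East} = 97.25 − 0.5(102.25 − 0.5q_{East}), which gives 0.75q_{East} = 46.125 ⇒ q_{East} = 61.5.
Then q_{North} = 102.25 − 0.5·61.5 = 71.5.

61.5, 71.5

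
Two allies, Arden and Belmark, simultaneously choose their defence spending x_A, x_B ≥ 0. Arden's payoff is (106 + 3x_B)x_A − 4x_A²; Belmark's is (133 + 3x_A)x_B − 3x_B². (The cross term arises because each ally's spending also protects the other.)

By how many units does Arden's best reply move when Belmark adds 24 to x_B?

Expanding Arden's payoff: 106x_A + 3x_Bx_A − 4x_A².
∂π/∂x_A = 106 + 3x_B − 8x_A = 0, so x_A = 13.25 + 0.375x_B.
The reaction-function slope is 0.375, so a 24-unit rise in x_B moves x_A by 0.375 × 24 = 9. Arden's best response rises — the actions are strategic complements.

9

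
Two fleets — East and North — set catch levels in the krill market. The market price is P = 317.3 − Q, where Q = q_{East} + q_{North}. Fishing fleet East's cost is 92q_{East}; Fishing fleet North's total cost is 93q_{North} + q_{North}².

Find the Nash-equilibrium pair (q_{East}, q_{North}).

Fishing fleet East's profit: π = q_{East}(317.3 − (q_{East} + q_{North})) − 92q_{East}.
∂π/∂q_{East} = 225.3 − 2q_{East} − q_{North} = 0, so q_{East} = 112.65 − 0.5q_{North}.
For North: ∂π/∂q_{North} = 224.3 − 4q_{North} − q_{East} = 0 ⇒ q_{North} = 56.075 − 0.25q_{East}.
Solving the two reaction functions simultaneously: (1 − (−0.5)(−0.25))q_{East} = 112.65 − 0.5·56.075, so 0.875q_{East} = 84.6125 and q_{East} = 96.7.
Then q_{North} = 56.075 − 0.25·96.7 = 31.9.

96.7, 31.9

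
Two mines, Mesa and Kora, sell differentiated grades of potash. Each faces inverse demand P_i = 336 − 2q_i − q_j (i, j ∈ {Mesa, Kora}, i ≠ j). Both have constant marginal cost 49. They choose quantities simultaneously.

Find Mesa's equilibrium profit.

Mine Mesa's profit: π = q_{Mesa}(336 − 2q_{Mesa} − q_{Kora}) − 49q_{Mesa}.
∂π/∂q_{Mesa} = 287 − 4q_{Mesa} − q_{Kora} = 0 ⇒ q_{Mesa} = 71.75 − 0.25q_{Kora}.
By symmetry q_{Kora} = q_{Mesa}; substituting into the reaction function, 1.25q_{Mesa} = 71.75 and q_{Mesa} = 57.4.
P_{Mesa} = 336 − 2·57.4 − 57.4 = 163.8.
Profit = (163.8 − 49)·57.4 = 6589.52.

6589.52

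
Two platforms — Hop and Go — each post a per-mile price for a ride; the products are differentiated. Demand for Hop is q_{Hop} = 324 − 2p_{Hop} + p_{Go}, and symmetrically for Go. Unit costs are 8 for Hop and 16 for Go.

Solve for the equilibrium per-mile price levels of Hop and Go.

114.4, 117.6

Hop's profit: π = (p_{Hop} − 8)(324 − 2p_{Hop} + p_{Go}).
∂π/∂p_{Hop} = 340 − 4p_{Hop} + p_{Go} = 0 ⇒ p_{Hop} = 85 + 0.25p_{Go}.
Similarly p_{Go} = 89 + 0.25p_{Hop}.
Solving the two reaction functions simultaneously: (1 − (0.25)(0.25))p_{Hop} = 85 + 0.25·89, so 0.9375p_{Hop} = 107.25 and p_{Hop} = 114.4.
Then p_{Go} = 89 + 0.25·114.4 = 117.6.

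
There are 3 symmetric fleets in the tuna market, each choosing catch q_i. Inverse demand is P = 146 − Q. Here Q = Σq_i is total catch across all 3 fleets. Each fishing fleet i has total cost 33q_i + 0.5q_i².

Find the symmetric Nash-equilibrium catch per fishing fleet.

A representative fishing fleet's profit is π_i = q_i(146 − Q) − 33q_i − 0.5q_i², with Q = q_i + Σ_{j≠i} q_j.
First-order condition: 113 − 3q_i − Σ_{j≠i} q_j = 0.
Imposing symmetry (q_j = q for all j) turns Σ_{j≠i} q_j into 2q, so 113 = 5q and q = 22.6.

22.6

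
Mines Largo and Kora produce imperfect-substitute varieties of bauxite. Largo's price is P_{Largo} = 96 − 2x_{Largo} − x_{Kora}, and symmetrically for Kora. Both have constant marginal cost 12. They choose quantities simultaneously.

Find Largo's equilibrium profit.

Mine Largo's profit: π = x_{Largo}(96 − 2x_{Largo} − x_{Kora}) − 12x_{Largo}.
∂π/∂x_{Largo} = 84 − 4x_{Largo} − x_{Kora} = 0 ⇒ x_{Largo} = 21 − 0.25x_{Kora}.
The game is symmetric, so in equilibrium x_{Kora} = x_{Largo}: the reaction function gives 1.25x_{Largo} = 21, hence x_{Largo} = 16.8.
P_{Largo} = 96 − 2·16.8 − 16.8 = 45.6.
Profit = (45.6 − 12)·16.8 = 564.48.

564.48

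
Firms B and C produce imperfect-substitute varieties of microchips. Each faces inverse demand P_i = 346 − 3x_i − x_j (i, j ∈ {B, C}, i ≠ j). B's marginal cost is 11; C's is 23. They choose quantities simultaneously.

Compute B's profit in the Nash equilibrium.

6969.72

Firm B's profit: π = x_B(346 − 3x_B − x_C) − 11x_B.
∂π/∂x_B = 335 − 6x_B − x_C = 0 ⇒ x_B = 335/6 − (1/6)x_C.
Similarly x_C = 323/6 − (1/6)x_B.
Plugging x_C into B's best response: x_B = 335/6 − (1/6)(323/6 − (1/6)x_B) ⇒ (35/36)x_B = 1687/36, so x_B = 48.2.
Then x_C = 323/6 − (1/6)·48.2 = 45.8.
P_B = 346 − 3·48.2 − 45.8 = 155.6.
Profit = (155.6 − 11)·48.2 = 6969.72.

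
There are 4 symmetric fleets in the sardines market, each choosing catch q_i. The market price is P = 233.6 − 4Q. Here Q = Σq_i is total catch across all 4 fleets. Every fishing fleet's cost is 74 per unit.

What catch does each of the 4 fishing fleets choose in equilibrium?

A representative fishing fleet's profit is π_i = q_i(233.6 − 4Q) − 74q_i, with Q = q_i + Σ_{j≠i} q_j.
First-order condition: 159.6 − 8q_i − 4Σ_{j≠i} q_j = 0.
In a symmetric equilibrium every fishing fleet chooses the same q, so Σ_{j≠i} q_j = 3q. The condition becomes 159.6 − 20q = 0, giving q = 159.6/20 = 7.98.

7.98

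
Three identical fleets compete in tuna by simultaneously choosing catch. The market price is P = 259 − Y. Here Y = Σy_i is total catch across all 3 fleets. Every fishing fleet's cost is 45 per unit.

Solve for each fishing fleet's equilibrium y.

53.5

A representative fishing fleet's profit is π_i = y_i(259 − Y) − 45y_i, with Y = y_i + Σ_{j≠i} y_j.
First-order condition: 214 − 2y_i − Σ_{j≠i} y_j = 0.
Imposing symmetry (y_j = y for all j) turns Σ_{j≠i} y_j into 2y, so 214 = 4y and y = 53.5.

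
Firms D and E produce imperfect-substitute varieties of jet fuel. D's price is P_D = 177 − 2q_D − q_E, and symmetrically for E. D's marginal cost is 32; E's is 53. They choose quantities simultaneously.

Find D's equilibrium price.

92.8

Firm D's profit: π = q_D(177 − 2q_D − q_E) − 32q_D.
∂π/∂q_D = 145 − 4q_D − q_E = 0 ⇒ q_D = 36.25 − 0.25q_E.
Similarly q_E = 31 − 0.25q_D.
Solving the two reaction functions simultaneously: (1 − (−0.25)(−0.25))q_D = 36.25 − 0.25·31, so 0.9375q_D = 28.5 and q_D = 30.4.
Then q_E = 31 − 0.25·30.4 = 23.4.
P_D = 177 − 2·30.4 − 23.4 = 92.8.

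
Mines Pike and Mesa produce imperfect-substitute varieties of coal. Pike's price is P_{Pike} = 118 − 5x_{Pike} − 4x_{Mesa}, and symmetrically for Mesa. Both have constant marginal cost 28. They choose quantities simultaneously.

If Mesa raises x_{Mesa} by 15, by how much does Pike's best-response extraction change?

Mine Pike's profit: π = x_{Pike}(118 − 5x_{Pike} − 4x_{Mesa}) − 28x_{Pike}.
∂π/∂x_{Pike} = 90 − 10x_{Pike} − 4x_{Mesa} = 0 ⇒ x_{Pike} = 9 − 0.4x_{Mesa}.
The reaction-function slope is −0.4, so a 15-unit rise in x_{Mesa} moves x_{Pike} by −0.4 × 15 = −6. Pike's best response falls — the actions are strategic substitutes.

-6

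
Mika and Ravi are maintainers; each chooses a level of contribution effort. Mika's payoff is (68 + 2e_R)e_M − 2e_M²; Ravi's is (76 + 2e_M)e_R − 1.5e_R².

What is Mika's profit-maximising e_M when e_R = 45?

39.5

Expanding Mika's payoff: 68e_M + 2e_Re_M − 2e_M².
∂π/∂e_M = 68 + 2e_R − 4e_M = 0, so e_M = 17 + 0.5e_R.
At e_R = 45: e_M = 17 + 0.5·45 = 39.5.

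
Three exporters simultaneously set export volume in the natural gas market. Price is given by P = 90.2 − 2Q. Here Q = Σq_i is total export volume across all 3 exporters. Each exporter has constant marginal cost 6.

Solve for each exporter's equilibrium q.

A representative exporter's profit is π_i = q_i(90.2 − 2Q) − 6q_i, with Q = q_i + Σ_{j≠i} q_j.
First-order condition: 84.2 − 4q_i − 2Σ_{j≠i} q_j = 0.
Imposing symmetry (q_j = q for all j) turns Σ_{j≠i} q_j into 2q, so 84.2 = 8q and q = 10.525.

10.525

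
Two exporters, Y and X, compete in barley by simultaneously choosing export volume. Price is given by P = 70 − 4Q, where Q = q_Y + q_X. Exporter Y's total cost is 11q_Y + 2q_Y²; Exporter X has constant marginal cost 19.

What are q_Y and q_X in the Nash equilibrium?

3.35, 4.7

Exporter Y's profit: π = q_Y(70 − 4(q_Y + q_X)) − 11q_Y − 2q_Y².
∂π/∂q_Y = 59 − 12q_Y − 4q_X = 0, so q_Y = 59/12 − (1/3)q_X.
For X: ∂π/∂q_X = 51 − 8q_X − 4q_Y = 0 ⇒ q_X = 6.375 − 0.5q_Y.
Solving the two reaction functions simultaneously: (1 − (−1/3)(−0.5))q_Y = 59/12 − (1/3)·6.375, so (5/6)q_Y = 67/24 and q_Y = 3.35.
Then q_X = 6.375 − 0.5·3.35 = 4.7.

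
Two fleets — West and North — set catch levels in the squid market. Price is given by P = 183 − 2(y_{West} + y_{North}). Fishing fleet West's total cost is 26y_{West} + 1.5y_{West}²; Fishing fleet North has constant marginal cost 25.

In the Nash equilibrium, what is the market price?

91

Fishing fleet West's profit: π = y_{West}(183 − 2(y_{West} + y_{North})) − 26y_{West} − 1.5y_{West}².
∂π/∂y_{West} = 157 − 7y_{West} − 2y_{North} = 0, so y_{West} = 157/7 − (2/7)y_{North}.
For North: ∂π/∂y_{North} = 158 − 4y_{North} − 2y_{West} = 0 ⇒ y_{North} = 39.5 − 0.5y_{West}.
Plugging y_{North} into West's best response: y_{West} = 157/7 − (2/7)(39.5 − 0.5y_{West}) ⇒ (6/7)y_{West} = 78/7, so y_{West} = 13.
Then y_{North} = 39.5 − 0.5·13 = 33.
Equilibrium price: P = 183 − 2·46 = 91.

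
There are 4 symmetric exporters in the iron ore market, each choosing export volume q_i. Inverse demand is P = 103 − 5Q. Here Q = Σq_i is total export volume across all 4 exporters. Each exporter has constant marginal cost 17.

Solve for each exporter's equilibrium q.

3.44

A representative exporter's profit is π_i = q_i(103 − 5Q) − 17q_i, with Q = q_i + Σ_{j≠i} q_j.
First-order condition: 86 − 10q_i − 5Σ_{j≠i} q_j = 0.
In a symmetric equilibrium every exporter chooses the same q, so Σ_{j≠i} q_j = 3q. The condition becomes 86 − 25q = 0, giving q = 86/25 = 3.44.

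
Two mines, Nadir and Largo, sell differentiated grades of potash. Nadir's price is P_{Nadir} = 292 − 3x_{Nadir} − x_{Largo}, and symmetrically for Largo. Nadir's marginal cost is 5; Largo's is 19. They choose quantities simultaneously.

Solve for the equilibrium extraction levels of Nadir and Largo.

Mine Nadir's profit: π = x_{Nadir}(292 − 3x_{Nadir} − x_{Largo}) − 5x_{Nadir}.
∂π/∂x_{Nadir} = 287 − 6x_{Nadir} − x_{Largo} = 0 ⇒ x_{Nadir} = 287/6 − (1/6)x_{Largo}.
Similarly x_{Largo} = 45.5 − (1/6)x_{Nadir}.
Solving the two reaction functions simultaneously: (1 − (−1/6)(−1/6))x_{Nadir} = 287/6 − (1/6)·45.5, so (35/36)x_{Nadir} = 40.25 and x_{Nadir} = 41.4.
Then x_{Largo} = 45.5 − (1/6)·41.4 = 38.6.

41.4, 38.6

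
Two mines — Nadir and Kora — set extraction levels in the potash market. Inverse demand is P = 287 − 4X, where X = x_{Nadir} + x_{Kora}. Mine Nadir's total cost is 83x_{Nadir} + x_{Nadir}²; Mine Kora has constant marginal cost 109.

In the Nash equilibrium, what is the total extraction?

29.4375

Mine Nadir's profit: π = x_{Nadir}(287 − 4(x_{Nadir} + x_{Kora})) − 83x_{Nadir} − x_{Nadir}².
∂π/∂x_{Nadir} = 204 − 10x_{Nadir} − 4x_{Kora} = 0, so x_{Nadir} = 20.4 − 0.4x_{Kora}.
For Kora: ∂π/∂x_{Kora} = 178 − 8x_{Kora} − 4x_{Nadir} = 0 ⇒ x_{Kora} = 22.25 − 0.5x_{Nadir}.
Plugging x_{Kora} into Nadir's best response: x_{Nadir} = 20.4 − 0.4(22.25 − 0.5x_{Nadir}) ⇒ 0.8x_{Nadir} = 11.5, so x_{Nadir} = 14.375.
Then x_{Kora} = 22.25 − 0.5·14.375 = 15.0625.
Total extraction: 14.375 + 15.0625 = 29.4375.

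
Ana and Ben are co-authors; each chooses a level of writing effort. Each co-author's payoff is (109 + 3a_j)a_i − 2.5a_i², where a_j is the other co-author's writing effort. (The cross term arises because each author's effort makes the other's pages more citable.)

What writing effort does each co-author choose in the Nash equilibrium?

54.5

Ana's payoff is (109 + 3a_B)a_A − 2.5a_A².
∂π/∂a_A = 109 + 3a_B − 5a_A = 0, so a_A = 21.8 + 0.6a_B.
Setting a_A = a_B in the reaction function: a_A = 21.8 + 0.6a_A, so a_A = 21.8 / 0.4 = 54.5.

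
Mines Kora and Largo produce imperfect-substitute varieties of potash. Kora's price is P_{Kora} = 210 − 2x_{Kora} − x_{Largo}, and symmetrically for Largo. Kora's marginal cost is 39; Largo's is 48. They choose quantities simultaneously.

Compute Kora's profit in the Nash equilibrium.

2422.08

Mine Kora's profit: π = x_{Kora}(210 − 2x_{Kora} − x_{Largo}) − 39x_{Kora}.
∂π/∂x_{Kora} = 171 − 4x_{Kora} − x_{Largo} = 0 ⇒ x_{Kora} = 42.75 − 0.25x_{Largo}.
Similarly x_{Largo} = 40.5 − 0.25x_{Kora}.
Substituting the second reaction function into the first: x_{Kora} = 42.75 − 0.25(40.5 − 0.25x_{Kora}), which gives 0.9375x_{Kora} = 32.625 ⇒ x_{Kora} = 34.8.
Then x_{Largo} = 40.5 − 0.25·34.8 = 31.8.
P_{Kora} = 210 − 2·34.8 − 31.8 = 108.6.
Profit = (108.6 − 39)·34.8 = 2422.08.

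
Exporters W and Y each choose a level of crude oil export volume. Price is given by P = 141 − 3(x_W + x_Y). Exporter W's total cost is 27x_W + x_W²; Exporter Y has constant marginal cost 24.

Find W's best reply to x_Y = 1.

Exporter W's profit: π = x_W(141 − 3(x_W + x_Y)) − 27x_W − x_W².
∂π/∂x_W = 114 − 8x_W − 3x_Y = 0, so x_W = 14.25 − 0.375x_Y.
At x_Y = 1: x_W = 14.25 − 0.375·1 = 13.875.

13.875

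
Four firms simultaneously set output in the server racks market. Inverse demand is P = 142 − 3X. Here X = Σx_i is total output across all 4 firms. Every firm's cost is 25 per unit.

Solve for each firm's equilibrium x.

A representative firm's profit is π_i = x_i(142 − 3X) − 25x_i, with X = x_i + Σ_{j≠i} x_j.
First-order condition: 117 − 6x_i − 3Σ_{j≠i} x_j = 0.
In a symmetric equilibrium every firm chooses the same x, so Σ_{j≠i} x_j = 3x. The condition becomes 117 − 15x = 0, giving x = 117/15 = 7.8.

7.8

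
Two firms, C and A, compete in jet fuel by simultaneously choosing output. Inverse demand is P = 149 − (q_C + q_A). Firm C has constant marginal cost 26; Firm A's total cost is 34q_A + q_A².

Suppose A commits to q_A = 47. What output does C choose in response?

38

Firm C's profit: π = q_C(149 − (q_C + q_A)) − 26q_C.
∂π/∂q_C = 123 − 2q_C − q_A = 0, so q_C = 61.5 − 0.5q_A.
At q_A = 47: q_C = 61.5 − 0.5·47 = 38.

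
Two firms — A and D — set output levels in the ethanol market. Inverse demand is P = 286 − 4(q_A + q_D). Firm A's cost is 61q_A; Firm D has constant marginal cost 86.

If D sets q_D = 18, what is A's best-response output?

19.125

Firm A's profit: π = q_A(286 − 4(q_A + q_D)) − 61q_A.
∂π/∂q_A = 225 − 8q_A − 4q_D = 0, so q_A = 28.125 − 0.5q_D.
At q_D = 18: q_A = 28.125 − 0.5·18 = 19.125.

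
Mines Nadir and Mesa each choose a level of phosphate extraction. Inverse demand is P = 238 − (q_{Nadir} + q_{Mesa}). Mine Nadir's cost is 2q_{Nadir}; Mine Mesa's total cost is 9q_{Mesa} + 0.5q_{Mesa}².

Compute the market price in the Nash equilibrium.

Mine Nadir's profit: π = q_{Nadir}(238 − (q_{Nadir} + q_{Mesa})) − 2q_{Nadir}.
∂π/∂q_{Nadir} = 236 − 2q_{Nadir} − q_{Mesa} = 0, so q_{Nadir} = 118 − 0.5q_{Mesa}.
For Mesa: ∂π/∂q_{Mesa} = 229 − 3q_{Mesa} − q_{Nadir} = 0 ⇒ q_{Mesa} = 229/3 − (1/3)q_{Nadir}.
Plugging q_{Mesa} into Nadir's best response: q_{Nadir} = 118 − 0.5(229/3 − (1/3)q_{Nadir}) ⇒ (5/6)q_{Nadir} = 479/6, so q_{Nadir} = 95.8.
Then q_{Mesa} = 229/3 − (1/3)·95.8 = 44.4.
Equilibrium price: P = 238 − 140.2 = 97.8.

97.8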